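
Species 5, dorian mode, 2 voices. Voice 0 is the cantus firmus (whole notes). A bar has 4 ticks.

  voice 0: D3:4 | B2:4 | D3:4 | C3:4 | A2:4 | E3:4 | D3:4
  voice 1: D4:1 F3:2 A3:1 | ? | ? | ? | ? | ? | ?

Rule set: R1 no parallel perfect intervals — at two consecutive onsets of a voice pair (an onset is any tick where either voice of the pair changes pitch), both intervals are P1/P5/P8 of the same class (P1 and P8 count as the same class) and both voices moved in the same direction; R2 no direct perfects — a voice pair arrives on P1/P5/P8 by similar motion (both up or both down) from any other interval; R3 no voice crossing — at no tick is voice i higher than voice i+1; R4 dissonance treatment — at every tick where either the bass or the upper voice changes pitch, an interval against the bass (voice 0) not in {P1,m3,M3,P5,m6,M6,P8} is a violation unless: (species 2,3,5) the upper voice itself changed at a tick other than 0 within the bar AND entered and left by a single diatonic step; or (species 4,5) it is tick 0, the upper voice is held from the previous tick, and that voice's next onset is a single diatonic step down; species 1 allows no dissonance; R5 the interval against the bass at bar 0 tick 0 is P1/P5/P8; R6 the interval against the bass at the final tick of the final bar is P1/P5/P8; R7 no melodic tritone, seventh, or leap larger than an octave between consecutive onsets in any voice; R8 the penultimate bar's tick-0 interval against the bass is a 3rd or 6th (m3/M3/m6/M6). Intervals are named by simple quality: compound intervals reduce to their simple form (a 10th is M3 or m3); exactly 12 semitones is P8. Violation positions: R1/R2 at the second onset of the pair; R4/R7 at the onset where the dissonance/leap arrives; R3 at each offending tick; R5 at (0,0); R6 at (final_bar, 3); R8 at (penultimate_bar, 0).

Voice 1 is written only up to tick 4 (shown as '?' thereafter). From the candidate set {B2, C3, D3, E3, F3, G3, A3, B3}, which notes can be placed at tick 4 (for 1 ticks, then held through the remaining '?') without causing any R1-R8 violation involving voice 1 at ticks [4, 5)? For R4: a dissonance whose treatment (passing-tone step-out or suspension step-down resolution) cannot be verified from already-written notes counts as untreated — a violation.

{B3, D3, G3}

B2: violates R2,R7
C3: violates R4
D3: legal
E3: violates R4
F3: violates R4
G3: legal
A3: violates R4
B3: legal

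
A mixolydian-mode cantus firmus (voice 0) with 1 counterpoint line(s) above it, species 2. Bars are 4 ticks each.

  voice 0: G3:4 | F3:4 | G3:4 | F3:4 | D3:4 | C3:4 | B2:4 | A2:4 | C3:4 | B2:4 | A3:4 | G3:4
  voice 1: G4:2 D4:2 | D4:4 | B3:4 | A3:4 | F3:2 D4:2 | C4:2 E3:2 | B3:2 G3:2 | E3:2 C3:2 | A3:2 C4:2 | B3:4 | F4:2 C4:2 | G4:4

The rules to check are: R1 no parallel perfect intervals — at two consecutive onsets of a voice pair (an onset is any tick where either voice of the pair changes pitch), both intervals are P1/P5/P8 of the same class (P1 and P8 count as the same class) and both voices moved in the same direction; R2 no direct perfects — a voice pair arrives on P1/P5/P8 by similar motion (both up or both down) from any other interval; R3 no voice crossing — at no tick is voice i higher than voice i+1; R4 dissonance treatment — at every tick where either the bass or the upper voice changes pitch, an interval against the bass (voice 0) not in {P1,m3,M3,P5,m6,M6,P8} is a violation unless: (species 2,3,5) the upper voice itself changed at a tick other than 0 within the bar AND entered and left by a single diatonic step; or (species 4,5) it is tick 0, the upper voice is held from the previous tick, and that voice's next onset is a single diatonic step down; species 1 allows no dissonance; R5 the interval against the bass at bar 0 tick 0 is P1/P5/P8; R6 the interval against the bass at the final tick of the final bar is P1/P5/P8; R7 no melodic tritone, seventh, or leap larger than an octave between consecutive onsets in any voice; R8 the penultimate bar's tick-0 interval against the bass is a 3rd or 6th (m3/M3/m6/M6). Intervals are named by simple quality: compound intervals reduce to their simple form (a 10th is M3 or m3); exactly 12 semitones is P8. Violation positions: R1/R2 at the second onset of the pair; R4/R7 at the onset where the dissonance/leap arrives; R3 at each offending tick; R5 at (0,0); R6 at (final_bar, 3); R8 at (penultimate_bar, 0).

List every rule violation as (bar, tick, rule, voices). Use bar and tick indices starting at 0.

(5, 0, R1, (0, 1))
(7, 0, R2, (0, 1))
(9, 0, R1, (0, 1))
(10, 0, R7, (0,))
(10, 0, R7, (1,))

bar 0: v0=G3 v1=G4 downbeat P8
bar 1: v0=F3 v1=D4 downbeat M6
bar 2: v0=G3 v1=B3 downbeat M3
bar 3: v0=F3 v1=A3 downbeat M3
bar 4: v0=D3 v1=F3 downbeat m3
bar 5: v0=C3 v1=C4 downbeat P8
bar 6: v0=B2 v1=B3 downbeat P8
bar 7: v0=A2 v1=E3 downbeat P5
bar 8: v0=C3 v1=A3 downbeat M6
bar 9: v0=B2 v1=B3 downbeat P8
bar 10: v0=A3 v1=F4 downbeat m6
bar 11: v0=G3 v1=G4 downbeat P8
  -> R1 @ bar 5 tick 0 v(0, 1): D3/D4 P8 -> C3/C4 P8 similar
  -> R2 @ bar 7 tick 0 v(0, 1): B2/G3 m6 -> A2/E3 P5 similar
  -> R1 @ bar 9 tick 0 v(0, 1): C3/C4 P8 -> B2/B3 P8 similar
  -> R7 @ bar 10 tick 0 v(0,): B2->A3 leap 10st
  -> R7 @ bar 10 tick 0 v(1,): B3->F4 leap 6st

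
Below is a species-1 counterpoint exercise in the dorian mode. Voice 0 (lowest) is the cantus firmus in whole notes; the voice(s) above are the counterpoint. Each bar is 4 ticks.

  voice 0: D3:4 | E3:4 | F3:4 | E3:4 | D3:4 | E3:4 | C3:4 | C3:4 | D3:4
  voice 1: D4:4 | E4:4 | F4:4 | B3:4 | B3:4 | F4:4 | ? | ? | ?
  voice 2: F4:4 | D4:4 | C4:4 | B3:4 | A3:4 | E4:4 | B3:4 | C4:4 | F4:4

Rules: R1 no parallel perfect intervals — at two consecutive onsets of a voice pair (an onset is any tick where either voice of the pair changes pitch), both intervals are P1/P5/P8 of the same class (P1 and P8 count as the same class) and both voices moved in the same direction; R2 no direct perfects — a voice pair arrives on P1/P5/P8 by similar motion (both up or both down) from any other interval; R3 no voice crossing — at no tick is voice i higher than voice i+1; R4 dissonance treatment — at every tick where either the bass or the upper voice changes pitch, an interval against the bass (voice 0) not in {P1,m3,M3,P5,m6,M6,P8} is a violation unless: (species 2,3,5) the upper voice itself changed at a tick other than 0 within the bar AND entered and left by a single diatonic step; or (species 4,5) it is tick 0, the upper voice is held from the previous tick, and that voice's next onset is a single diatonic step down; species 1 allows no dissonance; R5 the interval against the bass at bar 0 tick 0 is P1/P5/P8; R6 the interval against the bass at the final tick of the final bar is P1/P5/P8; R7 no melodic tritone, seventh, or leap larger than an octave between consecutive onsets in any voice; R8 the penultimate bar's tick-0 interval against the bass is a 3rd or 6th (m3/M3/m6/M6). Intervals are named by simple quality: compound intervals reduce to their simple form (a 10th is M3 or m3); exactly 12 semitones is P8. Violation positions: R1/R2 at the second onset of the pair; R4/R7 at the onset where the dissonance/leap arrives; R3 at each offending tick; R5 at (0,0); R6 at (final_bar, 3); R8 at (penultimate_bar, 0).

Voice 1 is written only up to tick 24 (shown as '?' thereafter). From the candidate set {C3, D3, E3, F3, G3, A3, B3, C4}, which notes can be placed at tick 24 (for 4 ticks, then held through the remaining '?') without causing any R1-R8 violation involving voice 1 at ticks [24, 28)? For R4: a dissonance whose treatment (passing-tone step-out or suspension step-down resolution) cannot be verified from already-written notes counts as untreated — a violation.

C3: violates R2,R7
D3: violates R4,R7
E3: violates R2,R7
F3: violates R4
G3: violates R2,R7
A3: legal
B3: violates R2,R4,R7
C4: violates R2,R3

{A3}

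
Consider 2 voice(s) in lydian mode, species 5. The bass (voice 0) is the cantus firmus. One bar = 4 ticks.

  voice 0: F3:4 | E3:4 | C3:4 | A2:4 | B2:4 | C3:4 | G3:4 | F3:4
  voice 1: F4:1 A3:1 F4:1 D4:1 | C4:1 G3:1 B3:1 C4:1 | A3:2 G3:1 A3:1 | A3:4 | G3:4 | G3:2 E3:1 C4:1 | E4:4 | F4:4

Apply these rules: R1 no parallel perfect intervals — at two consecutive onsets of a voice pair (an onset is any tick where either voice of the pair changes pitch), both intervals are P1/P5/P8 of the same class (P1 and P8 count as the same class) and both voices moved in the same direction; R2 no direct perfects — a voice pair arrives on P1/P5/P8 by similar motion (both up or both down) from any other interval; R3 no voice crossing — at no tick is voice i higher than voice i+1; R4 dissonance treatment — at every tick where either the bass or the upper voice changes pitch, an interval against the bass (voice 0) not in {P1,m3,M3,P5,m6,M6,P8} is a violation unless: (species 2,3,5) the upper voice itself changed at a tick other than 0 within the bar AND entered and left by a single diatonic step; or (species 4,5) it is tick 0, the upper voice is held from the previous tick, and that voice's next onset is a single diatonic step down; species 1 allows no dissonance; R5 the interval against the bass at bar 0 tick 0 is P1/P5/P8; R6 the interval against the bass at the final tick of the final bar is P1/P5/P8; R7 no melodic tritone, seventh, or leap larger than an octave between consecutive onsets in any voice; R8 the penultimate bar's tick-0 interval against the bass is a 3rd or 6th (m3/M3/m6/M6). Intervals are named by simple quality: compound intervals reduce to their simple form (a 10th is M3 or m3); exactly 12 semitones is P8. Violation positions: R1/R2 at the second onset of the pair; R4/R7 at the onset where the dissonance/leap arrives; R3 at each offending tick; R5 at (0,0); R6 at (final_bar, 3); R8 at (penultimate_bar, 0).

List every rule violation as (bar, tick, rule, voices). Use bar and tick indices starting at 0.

No violations across 8 bars (F3..F3 vs F4..F4).

bar 0: v0=F3 v1=F4 downbeat P8
bar 1: v0=E3 v1=C4 downbeat m6
bar 2: v0=C3 v1=A3 downbeat M6
bar 3: v0=A2 v1=A3 downbeat P8
bar 4: v0=B2 v1=G3 downbeat m6
bar 5: v0=C3 v1=G3 downbeat P5
bar 6: v0=G3 v1=E4 downbeat M6
bar 7: v0=F3 v1=F4 downbeat P8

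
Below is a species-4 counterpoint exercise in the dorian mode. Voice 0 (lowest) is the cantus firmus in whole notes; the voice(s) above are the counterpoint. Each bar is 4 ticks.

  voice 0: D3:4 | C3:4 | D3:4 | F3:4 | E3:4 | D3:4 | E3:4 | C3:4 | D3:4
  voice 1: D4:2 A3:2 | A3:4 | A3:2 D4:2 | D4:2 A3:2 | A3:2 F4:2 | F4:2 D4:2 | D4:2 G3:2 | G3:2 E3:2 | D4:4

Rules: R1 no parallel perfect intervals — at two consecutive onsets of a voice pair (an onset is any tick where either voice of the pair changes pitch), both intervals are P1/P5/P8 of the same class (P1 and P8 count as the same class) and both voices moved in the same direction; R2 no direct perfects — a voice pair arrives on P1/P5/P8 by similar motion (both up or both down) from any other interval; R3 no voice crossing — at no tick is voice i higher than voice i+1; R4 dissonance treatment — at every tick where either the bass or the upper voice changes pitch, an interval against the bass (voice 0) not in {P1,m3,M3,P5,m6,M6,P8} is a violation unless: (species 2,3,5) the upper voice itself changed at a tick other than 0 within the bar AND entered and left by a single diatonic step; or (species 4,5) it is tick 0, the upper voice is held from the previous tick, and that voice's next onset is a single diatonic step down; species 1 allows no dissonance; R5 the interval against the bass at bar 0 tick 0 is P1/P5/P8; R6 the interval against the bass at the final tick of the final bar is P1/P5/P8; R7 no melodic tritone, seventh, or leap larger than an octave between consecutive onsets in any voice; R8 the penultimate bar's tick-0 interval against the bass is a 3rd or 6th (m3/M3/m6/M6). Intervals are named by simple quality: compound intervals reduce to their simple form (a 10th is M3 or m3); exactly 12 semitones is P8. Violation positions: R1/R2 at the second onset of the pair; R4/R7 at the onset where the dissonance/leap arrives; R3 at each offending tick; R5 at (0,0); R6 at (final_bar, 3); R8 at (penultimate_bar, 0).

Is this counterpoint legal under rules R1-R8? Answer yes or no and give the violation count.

bar 0: v0=D3 v1=D4 (P8)
bar 1: v0=C3 v1=A3 (M6)
bar 2: v0=D3 v1=A3 (P5)
bar 3: v0=F3 v1=D4 (M6)
bar 4: v0=E3 v1=A3 (P4)
bar 5: v0=D3 v1=F4 (m3)
bar 6: v0=E3 v1=D4 (m7)
bar 7: v0=C3 v1=G3 (P5)
bar 8: v0=D3 v1=D4 (P8)
  R4 @ bar4.0: E3/A3 P4 untreated
  R4 @ bar4.2: E3/F4 m2 untreated
  R4 @ bar6.0: E3/D4 m7 untreated
  R8 @ bar7.0: penult P5 not 3rd/6th
  R2 @ bar8.0: C3/E3 M3 -> D3/D4 P8 similar
  R7 @ bar8.0: E3->D4 leap 10st

No (6 violations)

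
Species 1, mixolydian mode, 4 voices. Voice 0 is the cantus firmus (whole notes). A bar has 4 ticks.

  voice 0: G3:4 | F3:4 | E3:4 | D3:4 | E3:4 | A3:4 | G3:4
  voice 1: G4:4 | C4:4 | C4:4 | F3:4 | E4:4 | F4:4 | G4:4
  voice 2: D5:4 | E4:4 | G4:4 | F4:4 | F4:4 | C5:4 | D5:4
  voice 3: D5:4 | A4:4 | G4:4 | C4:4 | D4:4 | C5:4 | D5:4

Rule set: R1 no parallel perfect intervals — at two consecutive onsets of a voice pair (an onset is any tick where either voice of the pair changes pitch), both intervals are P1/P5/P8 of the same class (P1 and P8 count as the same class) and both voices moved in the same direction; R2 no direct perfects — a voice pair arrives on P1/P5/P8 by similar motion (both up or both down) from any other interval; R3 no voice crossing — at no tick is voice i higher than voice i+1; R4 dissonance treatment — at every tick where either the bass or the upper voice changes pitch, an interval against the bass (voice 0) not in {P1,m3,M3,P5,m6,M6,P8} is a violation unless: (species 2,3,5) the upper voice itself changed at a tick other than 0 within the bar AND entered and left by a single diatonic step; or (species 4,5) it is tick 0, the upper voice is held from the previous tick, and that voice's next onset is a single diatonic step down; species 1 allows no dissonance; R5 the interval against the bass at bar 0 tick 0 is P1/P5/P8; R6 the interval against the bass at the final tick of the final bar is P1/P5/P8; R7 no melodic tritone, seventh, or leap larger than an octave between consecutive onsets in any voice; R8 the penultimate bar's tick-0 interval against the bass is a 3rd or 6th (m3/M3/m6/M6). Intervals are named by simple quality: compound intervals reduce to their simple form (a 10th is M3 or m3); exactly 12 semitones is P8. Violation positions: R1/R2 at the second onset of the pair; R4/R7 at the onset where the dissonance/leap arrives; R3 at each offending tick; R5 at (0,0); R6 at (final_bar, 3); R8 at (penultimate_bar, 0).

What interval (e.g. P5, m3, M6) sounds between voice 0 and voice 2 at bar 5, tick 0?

m3

voice 0=A3 voice 2=C5 -> m3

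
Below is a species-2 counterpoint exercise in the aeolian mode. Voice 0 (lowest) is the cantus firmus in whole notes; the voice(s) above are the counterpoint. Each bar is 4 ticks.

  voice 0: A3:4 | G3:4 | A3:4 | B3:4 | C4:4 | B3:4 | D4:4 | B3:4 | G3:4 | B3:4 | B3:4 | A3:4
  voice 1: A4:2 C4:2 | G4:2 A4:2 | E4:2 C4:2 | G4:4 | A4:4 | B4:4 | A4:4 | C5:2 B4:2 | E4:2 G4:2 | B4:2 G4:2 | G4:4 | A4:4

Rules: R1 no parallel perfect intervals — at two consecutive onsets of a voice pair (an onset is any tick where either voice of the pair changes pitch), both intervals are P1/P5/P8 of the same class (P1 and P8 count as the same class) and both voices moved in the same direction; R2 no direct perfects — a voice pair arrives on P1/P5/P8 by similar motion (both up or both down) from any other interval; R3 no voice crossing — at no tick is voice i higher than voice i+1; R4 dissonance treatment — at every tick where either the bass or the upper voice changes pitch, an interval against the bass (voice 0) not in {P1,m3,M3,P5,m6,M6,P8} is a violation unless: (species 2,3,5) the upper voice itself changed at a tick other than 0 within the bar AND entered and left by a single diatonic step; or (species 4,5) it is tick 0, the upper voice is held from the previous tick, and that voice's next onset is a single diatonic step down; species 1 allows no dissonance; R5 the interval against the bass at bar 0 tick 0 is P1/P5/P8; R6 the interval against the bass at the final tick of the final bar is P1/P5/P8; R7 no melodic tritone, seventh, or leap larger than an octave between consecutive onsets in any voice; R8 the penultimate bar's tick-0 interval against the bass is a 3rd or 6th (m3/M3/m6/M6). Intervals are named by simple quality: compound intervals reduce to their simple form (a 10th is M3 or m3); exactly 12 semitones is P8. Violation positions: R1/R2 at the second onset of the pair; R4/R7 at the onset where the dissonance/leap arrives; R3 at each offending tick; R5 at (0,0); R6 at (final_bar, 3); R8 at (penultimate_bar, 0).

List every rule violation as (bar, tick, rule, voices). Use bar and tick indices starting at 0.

(1, 2, R4, (0, 1))
(7, 0, R4, (0, 1))
(9, 0, R1, (0, 1))

bar 0: v0=A3 v1=A4 downbeat P8
bar 1: v0=G3 v1=G4 downbeat P8
bar 2: v0=A3 v1=E4 downbeat P5
bar 3: v0=B3 v1=G4 downbeat m6
bar 4: v0=C4 v1=A4 downbeat M6
bar 5: v0=B3 v1=B4 downbeat P8
bar 6: v0=D4 v1=A4 downbeat P5
bar 7: v0=B3 v1=C5 downbeat m2
bar 8: v0=G3 v1=E4 downbeat M6
bar 9: v0=B3 v1=B4 downbeat P8
bar 10: v0=B3 v1=G4 downbeat m6
bar 11: v0=A3 v1=A4 downbeat P8
  -> R4 @ bar 1 tick 2 v(0, 1): G3/A4 M2 untreated
  -> R4 @ bar 7 tick 0 v(0, 1): B3/C5 m2 untreated
  -> R1 @ bar 9 tick 0 v(0, 1): G3/G4 P8 -> B3/B4 P8 similar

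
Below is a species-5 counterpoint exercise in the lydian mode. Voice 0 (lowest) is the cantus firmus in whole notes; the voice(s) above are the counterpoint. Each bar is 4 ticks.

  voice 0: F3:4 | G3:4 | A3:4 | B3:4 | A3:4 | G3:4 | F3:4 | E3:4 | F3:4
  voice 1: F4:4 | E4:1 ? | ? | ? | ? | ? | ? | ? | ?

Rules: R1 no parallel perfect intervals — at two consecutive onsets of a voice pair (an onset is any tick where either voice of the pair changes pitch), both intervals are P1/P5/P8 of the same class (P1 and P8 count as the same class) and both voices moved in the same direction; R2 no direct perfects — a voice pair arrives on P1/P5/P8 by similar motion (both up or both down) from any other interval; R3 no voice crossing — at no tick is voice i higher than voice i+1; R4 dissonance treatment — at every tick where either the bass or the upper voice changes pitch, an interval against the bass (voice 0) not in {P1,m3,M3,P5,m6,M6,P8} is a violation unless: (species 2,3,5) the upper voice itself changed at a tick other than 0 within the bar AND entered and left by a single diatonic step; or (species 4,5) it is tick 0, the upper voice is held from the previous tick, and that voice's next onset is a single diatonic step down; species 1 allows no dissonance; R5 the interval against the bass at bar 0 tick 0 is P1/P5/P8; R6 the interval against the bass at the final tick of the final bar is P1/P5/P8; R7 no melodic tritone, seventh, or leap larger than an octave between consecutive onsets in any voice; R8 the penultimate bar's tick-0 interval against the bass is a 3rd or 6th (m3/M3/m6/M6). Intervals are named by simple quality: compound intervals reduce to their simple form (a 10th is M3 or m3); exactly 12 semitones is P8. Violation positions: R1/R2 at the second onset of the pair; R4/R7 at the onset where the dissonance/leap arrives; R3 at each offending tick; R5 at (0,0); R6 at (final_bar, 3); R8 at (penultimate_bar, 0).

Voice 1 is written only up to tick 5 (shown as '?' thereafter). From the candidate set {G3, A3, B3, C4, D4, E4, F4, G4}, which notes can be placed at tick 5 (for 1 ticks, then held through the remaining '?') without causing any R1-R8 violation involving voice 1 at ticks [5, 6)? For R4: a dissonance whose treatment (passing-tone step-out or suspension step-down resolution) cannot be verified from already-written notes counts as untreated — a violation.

{B3, D4, E4, G3, G4}

G3: legal
A3: violates R4
B3: legal
C4: violates R4
D4: legal
E4: legal
F4: violates R4
G4: legal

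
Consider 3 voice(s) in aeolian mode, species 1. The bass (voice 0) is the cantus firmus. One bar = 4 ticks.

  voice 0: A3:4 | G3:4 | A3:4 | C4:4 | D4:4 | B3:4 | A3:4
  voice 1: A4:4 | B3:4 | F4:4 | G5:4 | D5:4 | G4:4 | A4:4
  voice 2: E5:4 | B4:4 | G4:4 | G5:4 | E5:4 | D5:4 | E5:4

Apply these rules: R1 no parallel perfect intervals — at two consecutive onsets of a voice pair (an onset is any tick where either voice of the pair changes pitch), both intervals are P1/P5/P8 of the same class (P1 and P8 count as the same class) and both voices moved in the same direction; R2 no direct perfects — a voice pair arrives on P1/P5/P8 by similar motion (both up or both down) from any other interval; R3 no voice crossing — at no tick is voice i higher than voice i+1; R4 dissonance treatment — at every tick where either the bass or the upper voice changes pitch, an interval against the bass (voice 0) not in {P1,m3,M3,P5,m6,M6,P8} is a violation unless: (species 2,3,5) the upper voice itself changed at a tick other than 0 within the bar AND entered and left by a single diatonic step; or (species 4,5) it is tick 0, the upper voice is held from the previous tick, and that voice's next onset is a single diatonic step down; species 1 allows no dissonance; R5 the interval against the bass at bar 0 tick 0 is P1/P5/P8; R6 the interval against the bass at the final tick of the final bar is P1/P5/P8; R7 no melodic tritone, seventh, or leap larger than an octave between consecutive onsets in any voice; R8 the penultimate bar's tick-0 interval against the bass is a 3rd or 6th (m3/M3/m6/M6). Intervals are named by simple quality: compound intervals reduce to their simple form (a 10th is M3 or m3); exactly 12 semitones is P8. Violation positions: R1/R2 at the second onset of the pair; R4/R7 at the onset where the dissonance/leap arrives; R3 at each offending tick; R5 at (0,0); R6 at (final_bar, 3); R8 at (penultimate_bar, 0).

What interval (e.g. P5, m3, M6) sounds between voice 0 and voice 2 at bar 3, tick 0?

P5

voice 0=C4 voice 2=G5 -> P5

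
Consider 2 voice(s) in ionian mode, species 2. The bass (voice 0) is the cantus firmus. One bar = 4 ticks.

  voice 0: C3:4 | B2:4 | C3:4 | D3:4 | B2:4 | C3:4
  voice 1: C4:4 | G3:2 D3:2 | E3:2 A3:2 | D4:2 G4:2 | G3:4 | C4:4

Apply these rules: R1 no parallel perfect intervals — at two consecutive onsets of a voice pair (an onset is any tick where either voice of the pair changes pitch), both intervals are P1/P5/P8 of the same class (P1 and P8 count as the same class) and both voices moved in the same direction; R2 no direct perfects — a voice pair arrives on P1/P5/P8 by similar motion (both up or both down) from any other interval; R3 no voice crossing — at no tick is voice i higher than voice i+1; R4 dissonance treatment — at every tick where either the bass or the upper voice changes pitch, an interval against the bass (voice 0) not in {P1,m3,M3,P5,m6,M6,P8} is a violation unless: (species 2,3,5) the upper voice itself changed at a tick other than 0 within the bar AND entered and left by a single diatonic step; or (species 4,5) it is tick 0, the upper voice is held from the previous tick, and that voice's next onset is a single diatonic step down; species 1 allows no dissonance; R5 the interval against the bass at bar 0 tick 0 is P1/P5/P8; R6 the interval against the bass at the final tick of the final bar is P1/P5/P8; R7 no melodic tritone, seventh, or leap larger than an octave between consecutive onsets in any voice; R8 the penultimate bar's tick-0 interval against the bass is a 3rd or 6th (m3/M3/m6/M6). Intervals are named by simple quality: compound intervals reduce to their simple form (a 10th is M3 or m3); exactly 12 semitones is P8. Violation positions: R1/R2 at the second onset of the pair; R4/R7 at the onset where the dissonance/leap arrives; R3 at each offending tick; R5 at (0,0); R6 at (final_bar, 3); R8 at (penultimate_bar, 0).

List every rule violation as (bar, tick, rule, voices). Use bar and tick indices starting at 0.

(3, 0, R2, (0, 1))
(3, 2, R4, (0, 1))
(5, 0, R2, (0, 1))

bar 0: v0=C3 v1=C4 downbeat P8
bar 1: v0=B2 v1=G3 downbeat m6
bar 2: v0=C3 v1=E3 downbeat M3
bar 3: v0=D3 v1=D4 downbeat P8
bar 4: v0=B2 v1=G3 downbeat m6
bar 5: v0=C3 v1=C4 downbeat P8
  -> R2 @ bar 3 tick 0 v(0, 1): C3/A3 M6 -> D3/D4 P8 similar
  -> R4 @ bar 3 tick 2 v(0, 1): D3/G4 P4 untreated
  -> R2 @ bar 5 tick 0 v(0, 1): B2/G3 m6 -> C3/C4 P8 similar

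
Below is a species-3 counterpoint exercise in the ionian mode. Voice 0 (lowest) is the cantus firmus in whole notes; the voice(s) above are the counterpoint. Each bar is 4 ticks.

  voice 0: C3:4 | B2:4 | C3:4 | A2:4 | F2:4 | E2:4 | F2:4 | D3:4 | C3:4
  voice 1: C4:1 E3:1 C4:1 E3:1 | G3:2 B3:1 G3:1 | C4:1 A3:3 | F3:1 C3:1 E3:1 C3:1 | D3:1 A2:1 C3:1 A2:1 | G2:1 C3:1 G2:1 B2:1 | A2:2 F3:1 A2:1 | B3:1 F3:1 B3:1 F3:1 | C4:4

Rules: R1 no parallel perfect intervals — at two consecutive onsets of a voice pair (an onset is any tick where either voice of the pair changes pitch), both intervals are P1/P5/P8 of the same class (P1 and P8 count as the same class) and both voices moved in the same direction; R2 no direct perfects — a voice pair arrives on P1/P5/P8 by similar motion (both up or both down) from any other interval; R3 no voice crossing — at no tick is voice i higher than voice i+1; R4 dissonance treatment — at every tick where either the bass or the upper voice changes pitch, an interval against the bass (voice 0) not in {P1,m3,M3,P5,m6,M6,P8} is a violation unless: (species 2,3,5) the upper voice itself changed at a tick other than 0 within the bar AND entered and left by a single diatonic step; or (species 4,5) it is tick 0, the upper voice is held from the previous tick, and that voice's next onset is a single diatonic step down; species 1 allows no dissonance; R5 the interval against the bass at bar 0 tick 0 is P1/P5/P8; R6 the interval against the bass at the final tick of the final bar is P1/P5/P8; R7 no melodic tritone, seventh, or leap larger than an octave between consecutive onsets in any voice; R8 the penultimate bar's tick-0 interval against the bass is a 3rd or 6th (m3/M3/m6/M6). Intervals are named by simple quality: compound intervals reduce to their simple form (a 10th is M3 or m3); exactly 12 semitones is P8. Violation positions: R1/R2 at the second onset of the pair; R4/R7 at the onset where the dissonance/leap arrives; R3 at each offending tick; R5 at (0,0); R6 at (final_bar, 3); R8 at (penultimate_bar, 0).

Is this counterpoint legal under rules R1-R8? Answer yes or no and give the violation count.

No (5 violations)

bar 0: v0=C3 v1=C4 (P8)
bar 1: v0=B2 v1=G3 (m6)
bar 2: v0=C3 v1=C4 (P8)
bar 3: v0=A2 v1=F3 (m6)
bar 4: v0=F2 v1=D3 (M6)
bar 5: v0=E2 v1=G2 (m3)
bar 6: v0=F2 v1=A2 (M3)
bar 7: v0=D3 v1=B3 (M6)
bar 8: v0=C3 v1=C4 (P8)
  R2 @ bar2.0: B2/G3 m6 -> C3/C4 P8 similar
  R7 @ bar7.0: A2->B3 leap 14st
  R7 @ bar7.1: B3->F3 leap 6st
  R7 @ bar7.2: F3->B3 leap 6st
  R7 @ bar7.3: B3->F3 leap 6st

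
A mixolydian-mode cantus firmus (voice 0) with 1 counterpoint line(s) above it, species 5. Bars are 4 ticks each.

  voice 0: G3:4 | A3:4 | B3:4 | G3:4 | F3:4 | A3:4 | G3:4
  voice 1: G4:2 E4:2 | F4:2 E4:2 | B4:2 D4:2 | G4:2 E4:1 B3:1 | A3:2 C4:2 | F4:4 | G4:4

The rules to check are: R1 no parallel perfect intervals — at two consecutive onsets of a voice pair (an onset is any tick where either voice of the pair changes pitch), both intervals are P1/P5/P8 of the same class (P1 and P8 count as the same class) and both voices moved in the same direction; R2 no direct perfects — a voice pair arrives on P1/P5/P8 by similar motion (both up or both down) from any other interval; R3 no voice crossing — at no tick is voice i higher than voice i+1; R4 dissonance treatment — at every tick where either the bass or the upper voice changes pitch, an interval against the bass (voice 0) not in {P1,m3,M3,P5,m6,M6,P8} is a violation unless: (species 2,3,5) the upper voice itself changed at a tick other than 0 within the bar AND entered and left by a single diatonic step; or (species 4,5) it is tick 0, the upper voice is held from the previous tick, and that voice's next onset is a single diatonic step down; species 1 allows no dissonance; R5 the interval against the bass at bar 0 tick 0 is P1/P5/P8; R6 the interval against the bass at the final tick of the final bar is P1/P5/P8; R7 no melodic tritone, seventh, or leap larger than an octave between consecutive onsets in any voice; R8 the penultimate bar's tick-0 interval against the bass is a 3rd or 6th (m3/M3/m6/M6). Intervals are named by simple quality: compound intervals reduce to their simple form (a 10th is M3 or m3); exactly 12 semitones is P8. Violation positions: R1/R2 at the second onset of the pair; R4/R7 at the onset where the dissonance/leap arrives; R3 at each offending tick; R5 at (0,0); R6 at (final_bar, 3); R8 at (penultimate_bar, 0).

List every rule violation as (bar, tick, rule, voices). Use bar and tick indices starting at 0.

(2, 0, R2, (0, 1))

bar 0: v0=G3 v1=G4 downbeat P8
bar 1: v0=A3 v1=F4 downbeat m6
bar 2: v0=B3 v1=B4 downbeat P8
bar 3: v0=G3 v1=G4 downbeat P8
bar 4: v0=F3 v1=A3 downbeat M3
bar 5: v0=A3 v1=F4 downbeat m6
bar 6: v0=G3 v1=G4 downbeat P8
  -> R2 @ bar 2 tick 0 v(0, 1): A3/E4 P5 -> B3/B4 P8 similar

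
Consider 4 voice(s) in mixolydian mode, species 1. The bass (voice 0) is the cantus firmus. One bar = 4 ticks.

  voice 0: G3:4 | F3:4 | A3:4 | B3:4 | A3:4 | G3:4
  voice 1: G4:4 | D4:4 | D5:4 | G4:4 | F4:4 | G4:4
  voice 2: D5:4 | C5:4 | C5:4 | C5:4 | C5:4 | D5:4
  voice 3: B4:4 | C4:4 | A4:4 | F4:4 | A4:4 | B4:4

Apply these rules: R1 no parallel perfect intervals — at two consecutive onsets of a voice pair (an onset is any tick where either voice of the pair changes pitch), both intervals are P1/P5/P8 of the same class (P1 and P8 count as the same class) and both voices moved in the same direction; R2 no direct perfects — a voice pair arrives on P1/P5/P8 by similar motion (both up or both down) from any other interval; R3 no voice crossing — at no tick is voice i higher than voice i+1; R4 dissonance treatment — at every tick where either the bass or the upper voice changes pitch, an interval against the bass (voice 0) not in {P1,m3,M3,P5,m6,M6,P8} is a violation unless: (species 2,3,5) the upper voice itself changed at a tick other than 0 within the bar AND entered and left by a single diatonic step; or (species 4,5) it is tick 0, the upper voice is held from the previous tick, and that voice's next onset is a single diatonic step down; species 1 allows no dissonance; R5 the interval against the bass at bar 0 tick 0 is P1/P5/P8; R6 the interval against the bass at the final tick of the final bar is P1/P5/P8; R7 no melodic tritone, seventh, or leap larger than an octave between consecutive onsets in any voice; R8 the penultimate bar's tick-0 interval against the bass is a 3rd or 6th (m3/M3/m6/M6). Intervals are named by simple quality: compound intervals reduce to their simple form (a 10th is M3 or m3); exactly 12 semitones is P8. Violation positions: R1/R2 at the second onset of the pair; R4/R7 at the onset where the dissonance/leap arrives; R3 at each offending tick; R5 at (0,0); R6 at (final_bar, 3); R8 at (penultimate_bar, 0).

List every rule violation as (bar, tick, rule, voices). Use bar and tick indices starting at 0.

(0, 0, R3, (2, 3))
(0, 0, R5, (0, 3))
(0, 1, R3, (2, 3))
(0, 2, R3, (2, 3))
(0, 3, R3, (2, 3))
(1, 0, R1, (0, 2))
(1, 0, R2, (0, 3))
(1, 0, R2, (2, 3))
(1, 0, R3, (2, 3))
(1, 0, R7, (3,))
(1, 1, R3, (2, 3))
(1, 2, R3, (2, 3))
(1, 3, R3, (2, 3))
(2, 0, R2, (0, 3))
(2, 0, R3, (1, 2))
(2, 0, R3, (2, 3))
(2, 0, R4, (0, 1))
(2, 1, R3, (1, 2))
(2, 1, R3, (2, 3))
(2, 2, R3, (1, 2))
(2, 2, R3, (2, 3))
(2, 3, R3, (1, 2))
(2, 3, R3, (2, 3))
(3, 0, R3, (2, 3))
(3, 0, R4, (0, 2))
(3, 0, R4, (0, 3))
(3, 1, R3, (2, 3))
(3, 2, R3, (2, 3))
(3, 3, R3, (2, 3))
(4, 0, R3, (2, 3))
(4, 0, R8, (0, 3))
(4, 1, R3, (2, 3))
(4, 2, R3, (2, 3))
(4, 3, R3, (2, 3))
(5, 0, R1, (1, 2))
(5, 0, R3, (2, 3))
(5, 1, R3, (2, 3))
(5, 2, R3, (2, 3))
(5, 3, R3, (2, 3))
(5, 3, R6, (0, 3))

bar 0: v0=G3 v1=G4 v2=D5 v3=B4 downbeat M3
bar 1: v0=F3 v1=D4 v2=C5 v3=C4 downbeat P5
bar 2: v0=A3 v1=D5 v2=C5 v3=A4 downbeat P8
bar 3: v0=B3 v1=G4 v2=C5 v3=F4 downbeat TT
bar 4: v0=A3 v1=F4 v2=C5 v3=A4 downbeat P8
bar 5: v0=G3 v1=G4 v2=D5 v3=B4 downbeat M3
  -> R3 @ bar 0 tick 0 v(2, 3): D5 above B4
  -> R5 @ bar 0 tick 0 v(0, 3): opens on M3
  -> R3 @ bar 0 tick 1 v(2, 3): D5 above B4
  -> R3 @ bar 0 tick 2 v(2, 3): D5 above B4
  -> R3 @ bar 0 tick 3 v(2, 3): D5 above B4
  -> R1 @ bar 1 tick 0 v(0, 2): G3/D5 P5 -> F3/C5 P5 similar
  -> R2 @ bar 1 tick 0 v(0, 3): G3/B4 M3 -> F3/C4 P5 similar
  -> R2 @ bar 1 tick 0 v(2, 3): D5/B4 m3 -> C5/C4 P8 similar
  -> R3 @ bar 1 tick 0 v(2, 3): C5 above C4
  -> R7 @ bar 1 tick 0 v(3,): B4->C4 leap 11st
  -> R3 @ bar 1 tick 1 v(2, 3): C5 above C4
  -> R3 @ bar 1 tick 2 v(2, 3): C5 above C4
  -> R3 @ bar 1 tick 3 v(2, 3): C5 above C4
  -> R2 @ bar 2 tick 0 v(0, 3): F3/C4 P5 -> A3/A4 P8 similar
  -> R3 @ bar 2 tick 0 v(1, 2): D5 above C5
  -> R3 @ bar 2 tick 0 v(2, 3): C5 above A4
  -> R4 @ bar 2 tick 0 v(0, 1): A3/D5 P4 untreated
  -> R3 @ bar 2 tick 1 v(1, 2): D5 above C5
  -> R3 @ bar 2 tick 1 v(2, 3): C5 above A4
  -> R3 @ bar 2 tick 2 v(1, 2): D5 above C5
  -> R3 @ bar 2 tick 2 v(2, 3): C5 above A4
  -> R3 @ bar 2 tick 3 v(1, 2): D5 above C5
  -> R3 @ bar 2 tick 3 v(2, 3): C5 above A4
  -> R3 @ bar 3 tick 0 v(2, 3): C5 above F4
  -> R4 @ bar 3 tick 0 v(0, 2): B3/C5 m2 untreated
  -> R4 @ bar 3 tick 0 v(0, 3): B3/F4 TT untreated
  -> R3 @ bar 3 tick 1 v(2, 3): C5 above F4
  -> R3 @ bar 3 tick 2 v(2, 3): C5 above F4
  -> R3 @ bar 3 tick 3 v(2, 3): C5 above F4
  -> R3 @ bar 4 tick 0 v(2, 3): C5 above A4
  -> R8 @ bar 4 tick 0 v(0, 3): penult P8 not 3rd/6th
  -> R3 @ bar 4 tick 1 v(2, 3): C5 above A4
  -> R3 @ bar 4 tick 2 v(2, 3): C5 above A4
  -> R3 @ bar 4 tick 3 v(2, 3): C5 above A4
  -> R1 @ bar 5 tick 0 v(1, 2): F4/C5 P5 -> G4/D5 P5 similar
  -> R3 @ bar 5 tick 0 v(2, 3): D5 above B4
  -> R3 @ bar 5 tick 1 v(2, 3): D5 above B4
  -> R3 @ bar 5 tick 2 v(2, 3): D5 above B4
  -> R3 @ bar 5 tick 3 v(2, 3): D5 above B4
  -> R6 @ bar 5 tick 3 v(0, 3): closes on M3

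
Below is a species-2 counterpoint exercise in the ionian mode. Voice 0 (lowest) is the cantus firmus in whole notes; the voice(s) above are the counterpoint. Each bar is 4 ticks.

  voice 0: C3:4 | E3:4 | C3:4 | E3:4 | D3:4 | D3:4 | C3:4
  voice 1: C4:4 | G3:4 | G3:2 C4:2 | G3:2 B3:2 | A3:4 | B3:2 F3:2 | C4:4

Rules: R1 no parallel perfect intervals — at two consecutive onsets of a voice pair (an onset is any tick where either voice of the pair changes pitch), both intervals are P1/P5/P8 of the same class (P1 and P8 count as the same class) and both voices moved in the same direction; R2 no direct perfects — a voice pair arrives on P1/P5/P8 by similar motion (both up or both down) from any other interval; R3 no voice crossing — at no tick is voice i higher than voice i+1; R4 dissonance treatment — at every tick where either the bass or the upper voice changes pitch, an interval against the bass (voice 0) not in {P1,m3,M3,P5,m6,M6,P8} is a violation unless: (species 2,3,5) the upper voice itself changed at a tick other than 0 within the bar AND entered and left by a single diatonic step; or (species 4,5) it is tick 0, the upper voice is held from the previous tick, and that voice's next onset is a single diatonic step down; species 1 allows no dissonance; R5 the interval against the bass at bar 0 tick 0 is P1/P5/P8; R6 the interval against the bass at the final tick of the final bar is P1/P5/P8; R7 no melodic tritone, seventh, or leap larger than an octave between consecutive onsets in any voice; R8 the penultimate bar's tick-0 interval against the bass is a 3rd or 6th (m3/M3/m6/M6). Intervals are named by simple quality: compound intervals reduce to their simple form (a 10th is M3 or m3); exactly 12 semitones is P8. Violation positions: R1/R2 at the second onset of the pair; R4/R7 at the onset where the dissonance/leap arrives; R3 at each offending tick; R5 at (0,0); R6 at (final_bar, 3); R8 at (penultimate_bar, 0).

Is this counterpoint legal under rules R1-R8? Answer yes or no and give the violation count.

bar 0: v0=C3 v1=C4 (P8)
bar 1: v0=E3 v1=G3 (m3)
bar 2: v0=C3 v1=G3 (P5)
bar 3: v0=E3 v1=G3 (m3)
bar 4: v0=D3 v1=A3 (P5)
bar 5: v0=D3 v1=B3 (M6)
bar 6: v0=C3 v1=C4 (P8)
  R1 @ bar4.0: E3/B3 P5 -> D3/A3 P5 similar
  R7 @ bar5.2: B3->F3 leap 6st

No (2 violations)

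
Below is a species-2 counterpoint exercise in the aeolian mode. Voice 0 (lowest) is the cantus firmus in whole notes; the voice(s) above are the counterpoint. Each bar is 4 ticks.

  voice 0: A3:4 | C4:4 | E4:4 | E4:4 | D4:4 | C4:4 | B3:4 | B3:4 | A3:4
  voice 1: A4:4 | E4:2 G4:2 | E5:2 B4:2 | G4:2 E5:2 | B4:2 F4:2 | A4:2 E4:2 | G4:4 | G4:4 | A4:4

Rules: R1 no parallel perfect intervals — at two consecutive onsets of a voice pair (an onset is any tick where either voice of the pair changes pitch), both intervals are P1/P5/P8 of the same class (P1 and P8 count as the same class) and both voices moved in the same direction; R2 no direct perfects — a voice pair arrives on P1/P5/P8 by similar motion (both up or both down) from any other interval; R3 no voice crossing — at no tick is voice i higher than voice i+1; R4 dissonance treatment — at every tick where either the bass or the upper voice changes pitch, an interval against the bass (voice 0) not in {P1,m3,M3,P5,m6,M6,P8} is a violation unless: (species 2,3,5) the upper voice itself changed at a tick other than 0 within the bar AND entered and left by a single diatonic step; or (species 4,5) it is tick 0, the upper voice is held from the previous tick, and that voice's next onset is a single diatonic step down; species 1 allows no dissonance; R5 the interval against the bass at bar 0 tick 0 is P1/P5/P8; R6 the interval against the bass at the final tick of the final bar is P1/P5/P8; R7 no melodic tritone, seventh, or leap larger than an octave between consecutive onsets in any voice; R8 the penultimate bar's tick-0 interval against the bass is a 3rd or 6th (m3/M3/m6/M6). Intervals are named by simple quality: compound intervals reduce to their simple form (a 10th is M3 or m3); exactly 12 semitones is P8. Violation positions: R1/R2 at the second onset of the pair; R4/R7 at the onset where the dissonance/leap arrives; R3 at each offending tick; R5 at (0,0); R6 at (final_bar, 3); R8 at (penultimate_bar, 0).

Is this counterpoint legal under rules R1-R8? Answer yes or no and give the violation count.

bar 0: v0=A3 v1=A4 (P8)
bar 1: v0=C4 v1=E4 (M3)
bar 2: v0=E4 v1=E5 (P8)
bar 3: v0=E4 v1=G4 (m3)
bar 4: v0=D4 v1=B4 (M6)
bar 5: v0=C4 v1=A4 (M6)
bar 6: v0=B3 v1=G4 (m6)
bar 7: v0=B3 v1=G4 (m6)
bar 8: v0=A3 v1=A4 (P8)
  R2 @ bar2.0: C4/G4 P5 -> E4/E5 P8 similar
  R7 @ bar4.2: B4->F4 leap 6st

No (2 violations)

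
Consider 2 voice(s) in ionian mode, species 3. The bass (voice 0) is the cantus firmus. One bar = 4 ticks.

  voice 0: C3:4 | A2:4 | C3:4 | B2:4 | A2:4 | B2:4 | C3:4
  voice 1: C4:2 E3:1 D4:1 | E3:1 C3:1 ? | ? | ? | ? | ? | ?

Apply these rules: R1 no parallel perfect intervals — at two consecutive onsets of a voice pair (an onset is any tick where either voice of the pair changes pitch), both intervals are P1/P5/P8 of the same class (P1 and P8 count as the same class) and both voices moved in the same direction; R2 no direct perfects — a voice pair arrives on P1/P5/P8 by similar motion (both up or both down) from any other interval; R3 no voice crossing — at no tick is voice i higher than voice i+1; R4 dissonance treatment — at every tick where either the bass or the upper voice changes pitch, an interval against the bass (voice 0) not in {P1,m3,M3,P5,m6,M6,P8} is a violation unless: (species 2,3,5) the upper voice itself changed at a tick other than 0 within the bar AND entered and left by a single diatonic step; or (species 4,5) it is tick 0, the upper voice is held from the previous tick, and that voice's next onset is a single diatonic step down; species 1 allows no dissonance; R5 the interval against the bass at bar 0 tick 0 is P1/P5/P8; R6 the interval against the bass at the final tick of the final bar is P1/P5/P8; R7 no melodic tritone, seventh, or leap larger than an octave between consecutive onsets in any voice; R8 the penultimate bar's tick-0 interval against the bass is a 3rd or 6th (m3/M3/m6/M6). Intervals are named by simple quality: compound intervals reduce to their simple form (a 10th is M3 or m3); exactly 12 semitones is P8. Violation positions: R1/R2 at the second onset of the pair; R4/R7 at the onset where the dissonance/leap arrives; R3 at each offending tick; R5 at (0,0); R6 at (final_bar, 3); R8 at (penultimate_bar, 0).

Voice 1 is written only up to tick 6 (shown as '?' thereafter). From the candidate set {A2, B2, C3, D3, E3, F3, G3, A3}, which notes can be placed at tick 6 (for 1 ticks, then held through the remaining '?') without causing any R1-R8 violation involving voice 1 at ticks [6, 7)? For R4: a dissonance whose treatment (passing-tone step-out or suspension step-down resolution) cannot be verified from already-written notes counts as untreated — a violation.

{A2, A3, C3, E3, F3}

A2: legal
B2: violates R4
C3: legal
D3: violates R4
E3: legal
F3: legal
G3: violates R4
A3: legal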